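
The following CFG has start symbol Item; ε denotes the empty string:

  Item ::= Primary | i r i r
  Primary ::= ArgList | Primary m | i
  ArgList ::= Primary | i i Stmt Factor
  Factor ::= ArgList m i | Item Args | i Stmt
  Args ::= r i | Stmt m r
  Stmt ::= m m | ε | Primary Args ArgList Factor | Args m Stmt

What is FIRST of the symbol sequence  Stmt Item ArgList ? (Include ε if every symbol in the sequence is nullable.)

{ i, m, r }

Add FIRST(Stmt)\{ε} = { i, m, r }; Stmt is nullable, continue.
Add FIRST(Item) = { i }; Item is not nullable, stop.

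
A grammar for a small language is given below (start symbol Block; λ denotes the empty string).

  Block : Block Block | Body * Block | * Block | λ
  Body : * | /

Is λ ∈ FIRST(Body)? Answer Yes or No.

No

Nullable nonterminals: Block.
No production of Body has an RHS whose symbols are all nullable, so Body is not nullable.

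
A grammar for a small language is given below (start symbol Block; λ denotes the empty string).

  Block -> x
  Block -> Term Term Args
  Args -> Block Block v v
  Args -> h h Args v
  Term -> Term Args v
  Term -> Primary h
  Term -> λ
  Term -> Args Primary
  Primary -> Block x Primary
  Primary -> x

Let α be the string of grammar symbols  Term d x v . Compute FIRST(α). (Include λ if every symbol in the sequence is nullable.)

Add FIRST(Term)\{λ} = { h, x }; Term is nullable, continue.
d is a terminal; add {d} and stop.

{ d, h, x }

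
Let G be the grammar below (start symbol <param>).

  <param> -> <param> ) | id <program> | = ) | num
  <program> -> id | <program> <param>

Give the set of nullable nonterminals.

No nonterminal has an empty production or an RHS whose symbols are all nullable.

{ } (none)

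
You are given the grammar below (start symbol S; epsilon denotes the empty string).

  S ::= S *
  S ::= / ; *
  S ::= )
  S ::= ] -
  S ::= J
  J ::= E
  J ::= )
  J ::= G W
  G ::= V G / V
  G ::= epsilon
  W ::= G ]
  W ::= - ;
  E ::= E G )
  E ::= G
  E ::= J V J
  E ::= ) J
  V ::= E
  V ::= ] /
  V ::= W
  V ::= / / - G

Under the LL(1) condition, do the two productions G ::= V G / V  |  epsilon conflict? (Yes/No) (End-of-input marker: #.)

FIRST(V G / V) = { ), -, /, ] } and FIRST(epsilon) = { epsilon }.
The second alternative is nullable and FOLLOW(G) = { #, ), *, -, /, ] } shares ) with FIRST of the first — conflict.

Yes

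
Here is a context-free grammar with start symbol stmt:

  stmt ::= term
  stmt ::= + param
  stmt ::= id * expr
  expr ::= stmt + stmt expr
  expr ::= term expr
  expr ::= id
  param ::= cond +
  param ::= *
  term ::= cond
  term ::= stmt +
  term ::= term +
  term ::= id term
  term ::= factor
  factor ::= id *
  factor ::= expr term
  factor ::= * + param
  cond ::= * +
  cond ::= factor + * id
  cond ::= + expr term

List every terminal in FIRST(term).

From term ::= cond: add FIRST(cond) = { *, +, id }.
From term ::= stmt +: add FIRST(stmt) = { *, +, id }.
From term ::= term +: add FIRST(term) = { *, +, id }.
term ::= id term contributes {id}.
From term ::= factor: add FIRST(factor) = { *, +, id }.
Union: FIRST(term) = { *, +, id }.

{ *, +, id }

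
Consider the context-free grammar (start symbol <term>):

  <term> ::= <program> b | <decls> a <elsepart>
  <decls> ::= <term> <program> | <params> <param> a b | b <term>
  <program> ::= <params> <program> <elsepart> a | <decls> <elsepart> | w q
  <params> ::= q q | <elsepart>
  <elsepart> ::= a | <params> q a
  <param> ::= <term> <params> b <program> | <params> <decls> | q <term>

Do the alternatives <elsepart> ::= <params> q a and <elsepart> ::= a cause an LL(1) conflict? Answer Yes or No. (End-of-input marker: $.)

Yes

FIRST(<params> q a) = { a, q } and FIRST(a) = { a }.
Both contain a, so the two alternatives are not disjoint — LL(1) conflict.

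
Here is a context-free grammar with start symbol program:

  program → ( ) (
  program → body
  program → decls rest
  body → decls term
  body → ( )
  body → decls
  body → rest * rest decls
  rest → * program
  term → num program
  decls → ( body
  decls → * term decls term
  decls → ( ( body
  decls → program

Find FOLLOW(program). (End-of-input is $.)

{ $, (, *, num }

program is the start symbol, so $ ∈ FOLLOW(program).
In rest → * program: program is at the end, add FOLLOW(rest) = { $, (, *, num }.
In term → num program: program is at the end, add FOLLOW(term) = { $, (, *, num }.
In decls → program: program is at the end, add FOLLOW(decls) = { $, (, *, num }.
Union: FOLLOW(program) = { $, (, *, num }.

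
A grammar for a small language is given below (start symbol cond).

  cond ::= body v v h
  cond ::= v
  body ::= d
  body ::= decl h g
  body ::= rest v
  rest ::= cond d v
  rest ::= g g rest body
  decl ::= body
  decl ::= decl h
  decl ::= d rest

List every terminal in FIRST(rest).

From rest ::= cond d v: add FIRST(cond) = { d, g, v }.
rest ::= g g rest body contributes {g}.
Union: FIRST(rest) = { d, g, v }.

{ d, g, v }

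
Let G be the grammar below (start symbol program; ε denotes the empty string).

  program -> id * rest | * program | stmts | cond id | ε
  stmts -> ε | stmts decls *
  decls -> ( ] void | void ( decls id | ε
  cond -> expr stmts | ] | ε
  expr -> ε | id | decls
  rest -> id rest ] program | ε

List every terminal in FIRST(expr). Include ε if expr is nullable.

expr -> ε contributes ε.
expr -> id contributes {id}.
From expr -> decls: add FIRST(decls) = { (, void, ε } (including ε since decls is nullable).
Union: FIRST(expr) = { (, id, void, ε }.

{ (, id, void, ε }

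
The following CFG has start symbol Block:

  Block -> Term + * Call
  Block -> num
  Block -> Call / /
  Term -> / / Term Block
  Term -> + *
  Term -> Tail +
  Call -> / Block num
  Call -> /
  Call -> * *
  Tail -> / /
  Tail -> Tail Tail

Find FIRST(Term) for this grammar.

{ +, / }

Term -> / / Term Block contributes {/}.
Term -> + * contributes {+}.
From Term -> Tail +: add FIRST(Tail) = { / }.
Union: FIRST(Term) = { +, / }.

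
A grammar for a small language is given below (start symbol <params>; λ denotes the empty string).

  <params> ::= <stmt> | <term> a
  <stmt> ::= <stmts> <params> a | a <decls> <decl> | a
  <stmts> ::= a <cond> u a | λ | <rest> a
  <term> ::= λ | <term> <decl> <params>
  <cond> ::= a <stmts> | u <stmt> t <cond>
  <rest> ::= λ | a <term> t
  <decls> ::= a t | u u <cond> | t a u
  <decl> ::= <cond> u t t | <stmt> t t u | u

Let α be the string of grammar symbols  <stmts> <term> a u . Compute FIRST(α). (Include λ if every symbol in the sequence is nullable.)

Add FIRST(<stmts>)\{λ} = { a }; <stmts> is nullable, continue.
Add FIRST(<term>)\{λ} = { a, u }; <term> is nullable, continue.
a is a terminal; add {a} and stop.

{ a, u }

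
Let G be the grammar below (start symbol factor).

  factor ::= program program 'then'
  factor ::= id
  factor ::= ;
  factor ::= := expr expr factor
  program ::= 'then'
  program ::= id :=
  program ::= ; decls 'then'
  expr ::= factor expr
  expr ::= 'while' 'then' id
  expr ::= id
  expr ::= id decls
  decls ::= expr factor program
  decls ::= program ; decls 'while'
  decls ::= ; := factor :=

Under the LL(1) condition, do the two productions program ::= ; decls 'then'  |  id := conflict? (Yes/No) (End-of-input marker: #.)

No

FIRST(; decls 'then') = { ; } and FIRST(id :=) = { id }.
The FIRST sets are disjoint and neither alternative is nullable — no conflict.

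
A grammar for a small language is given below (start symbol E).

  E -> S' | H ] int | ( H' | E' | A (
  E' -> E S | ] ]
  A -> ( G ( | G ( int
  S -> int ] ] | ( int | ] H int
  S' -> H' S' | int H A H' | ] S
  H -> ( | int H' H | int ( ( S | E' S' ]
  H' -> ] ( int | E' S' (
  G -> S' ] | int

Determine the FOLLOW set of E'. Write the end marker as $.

{ $, (, ], int }

In E -> E': E' is at the end, add FOLLOW(E) = { $, (, ], int }.
In H -> E' S' ]: add FIRST(S' ]) = { (, ], int }.
In H' -> E' S' (: add FIRST(S' () = { (, ], int }.
Union: FOLLOW(E') = { $, (, ], int }.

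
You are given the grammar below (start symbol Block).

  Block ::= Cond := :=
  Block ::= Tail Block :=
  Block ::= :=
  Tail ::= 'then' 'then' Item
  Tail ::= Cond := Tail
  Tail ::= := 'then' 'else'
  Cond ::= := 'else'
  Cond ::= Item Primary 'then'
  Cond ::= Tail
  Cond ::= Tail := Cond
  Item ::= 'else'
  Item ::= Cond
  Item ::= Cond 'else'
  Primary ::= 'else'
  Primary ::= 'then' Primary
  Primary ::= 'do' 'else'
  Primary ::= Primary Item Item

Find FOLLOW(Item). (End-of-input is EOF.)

{ 'do', 'else', 'then', := }

In Tail ::= 'then' 'then' Item: Item is at the end, add FOLLOW(Tail) = { 'do', 'else', 'then', := }.
In Cond ::= Item Primary 'then': add FIRST(Primary 'then') = { 'do', 'else', 'then' }.
In Primary ::= Primary Item Item: add FIRST(Item) = { 'else', 'then', := }.
In Primary ::= Primary Item Item: Item is at the end, add FOLLOW(Primary) = { 'else', 'then', := }.
Union: FOLLOW(Item) = { 'do', 'else', 'then', := }.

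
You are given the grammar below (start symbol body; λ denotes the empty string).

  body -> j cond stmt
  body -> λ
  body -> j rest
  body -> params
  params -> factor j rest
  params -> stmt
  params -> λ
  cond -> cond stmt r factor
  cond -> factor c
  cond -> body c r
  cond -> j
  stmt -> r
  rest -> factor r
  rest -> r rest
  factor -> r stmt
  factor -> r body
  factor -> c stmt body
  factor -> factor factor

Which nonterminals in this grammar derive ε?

Directly nullable (have an λ-production): body, params.
No other nonterminal has a production whose RHS symbols are all nullable.

{ body, params }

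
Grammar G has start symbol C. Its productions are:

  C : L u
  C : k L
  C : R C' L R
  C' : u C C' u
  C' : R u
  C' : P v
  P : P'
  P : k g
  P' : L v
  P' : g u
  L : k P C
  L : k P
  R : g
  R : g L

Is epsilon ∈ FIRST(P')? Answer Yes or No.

No nonterminal in this grammar is nullable.
No production of P' has an RHS whose symbols are all nullable, so P' is not nullable.

No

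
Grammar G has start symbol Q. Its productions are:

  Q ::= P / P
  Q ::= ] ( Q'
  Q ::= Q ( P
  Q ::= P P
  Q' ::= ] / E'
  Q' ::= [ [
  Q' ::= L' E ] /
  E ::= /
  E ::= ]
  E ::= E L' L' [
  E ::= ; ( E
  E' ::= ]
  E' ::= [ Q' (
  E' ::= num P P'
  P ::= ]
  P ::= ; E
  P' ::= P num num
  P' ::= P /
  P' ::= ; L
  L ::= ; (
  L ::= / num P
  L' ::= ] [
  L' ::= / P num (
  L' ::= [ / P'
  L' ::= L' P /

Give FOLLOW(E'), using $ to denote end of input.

{ $, ( }

In Q' ::= ] / E': E' is at the end, add FOLLOW(Q') = { $, ( }.
Union: FOLLOW(E') = { $, ( }.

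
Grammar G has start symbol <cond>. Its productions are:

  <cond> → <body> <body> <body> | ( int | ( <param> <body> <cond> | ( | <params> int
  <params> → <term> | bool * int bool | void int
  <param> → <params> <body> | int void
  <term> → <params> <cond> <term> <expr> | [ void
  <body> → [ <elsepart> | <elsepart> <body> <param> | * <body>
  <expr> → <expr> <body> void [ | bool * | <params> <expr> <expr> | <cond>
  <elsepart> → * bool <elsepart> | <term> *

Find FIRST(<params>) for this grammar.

From <params> → <term>: add FIRST(<term>) = { [, bool, void }.
<params> → bool * int bool contributes {bool}.
<params> → void int contributes {void}.
Union: FIRST(<params>) = { [, bool, void }.

{ [, bool, void }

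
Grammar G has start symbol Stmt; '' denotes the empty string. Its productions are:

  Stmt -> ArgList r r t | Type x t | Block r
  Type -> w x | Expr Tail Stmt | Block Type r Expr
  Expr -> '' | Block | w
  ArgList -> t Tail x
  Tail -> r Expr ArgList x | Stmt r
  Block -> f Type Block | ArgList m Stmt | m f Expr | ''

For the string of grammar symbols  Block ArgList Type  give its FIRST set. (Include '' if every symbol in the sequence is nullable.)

{ f, m, t }

Add FIRST(Block)\{''} = { f, m, t }; Block is nullable, continue.
Add FIRST(ArgList) = { t }; ArgList is not nullable, stop.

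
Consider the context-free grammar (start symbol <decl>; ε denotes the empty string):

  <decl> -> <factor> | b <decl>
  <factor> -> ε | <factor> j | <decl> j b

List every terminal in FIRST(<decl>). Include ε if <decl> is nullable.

{ b, j, ε }

From <decl> -> <factor>: add FIRST(<factor>) = { b, j, ε } (including ε since <factor> is nullable).
<decl> -> b <decl> contributes {b}.
Union: FIRST(<decl>) = { b, j, ε }.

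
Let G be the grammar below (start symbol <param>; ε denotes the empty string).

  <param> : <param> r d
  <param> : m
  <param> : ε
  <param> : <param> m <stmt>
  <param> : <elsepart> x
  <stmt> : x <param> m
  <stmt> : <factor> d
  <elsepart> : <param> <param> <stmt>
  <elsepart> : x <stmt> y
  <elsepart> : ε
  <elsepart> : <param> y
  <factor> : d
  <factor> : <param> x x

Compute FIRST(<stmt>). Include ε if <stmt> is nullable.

<stmt> : x <param> m contributes {x}.
From <stmt> : <factor> d: add FIRST(<factor>) = { d, m, r, x, y }.
Union: FIRST(<stmt>) = { d, m, r, x, y }.

{ d, m, r, x, y }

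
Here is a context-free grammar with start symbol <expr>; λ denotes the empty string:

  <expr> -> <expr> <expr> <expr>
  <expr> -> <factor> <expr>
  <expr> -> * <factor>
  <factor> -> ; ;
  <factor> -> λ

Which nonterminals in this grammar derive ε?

Directly nullable (have an λ-production): <factor>.
No other nonterminal has a production whose RHS symbols are all nullable.

{ <factor> }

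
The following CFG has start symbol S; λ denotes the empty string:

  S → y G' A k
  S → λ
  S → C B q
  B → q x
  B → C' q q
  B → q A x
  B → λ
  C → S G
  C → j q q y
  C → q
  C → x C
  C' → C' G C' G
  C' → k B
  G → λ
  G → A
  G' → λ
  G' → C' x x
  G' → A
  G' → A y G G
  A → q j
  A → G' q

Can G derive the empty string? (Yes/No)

Yes

G has an λ-production, so G ⇒ λ.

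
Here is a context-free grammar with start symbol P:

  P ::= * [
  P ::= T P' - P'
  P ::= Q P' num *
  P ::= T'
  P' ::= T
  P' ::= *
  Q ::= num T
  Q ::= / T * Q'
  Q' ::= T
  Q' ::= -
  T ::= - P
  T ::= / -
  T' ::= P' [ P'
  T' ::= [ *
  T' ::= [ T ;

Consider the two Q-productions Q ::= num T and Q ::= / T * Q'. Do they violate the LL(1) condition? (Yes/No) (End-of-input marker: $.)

No

FIRST(num T) = { num } and FIRST(/ T * Q') = { / }.
The FIRST sets are disjoint and neither alternative is nullable — no conflict.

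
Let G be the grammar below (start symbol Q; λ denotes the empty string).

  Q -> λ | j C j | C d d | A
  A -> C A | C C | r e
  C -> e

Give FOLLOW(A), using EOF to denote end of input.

In Q -> A: A is at the end, add FOLLOW(Q) = { EOF }.
In A -> C A: A is at the end, add FOLLOW(A) = { EOF }.
Union: FOLLOW(A) = { EOF }.

{ EOF }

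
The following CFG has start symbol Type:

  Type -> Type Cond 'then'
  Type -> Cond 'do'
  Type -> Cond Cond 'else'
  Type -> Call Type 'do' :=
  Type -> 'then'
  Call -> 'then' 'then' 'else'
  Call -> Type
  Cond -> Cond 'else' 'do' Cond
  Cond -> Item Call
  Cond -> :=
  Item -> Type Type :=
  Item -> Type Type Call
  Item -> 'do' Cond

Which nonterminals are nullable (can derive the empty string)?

{ } (none)

No nonterminal has an empty production or an RHS whose symbols are all nullable.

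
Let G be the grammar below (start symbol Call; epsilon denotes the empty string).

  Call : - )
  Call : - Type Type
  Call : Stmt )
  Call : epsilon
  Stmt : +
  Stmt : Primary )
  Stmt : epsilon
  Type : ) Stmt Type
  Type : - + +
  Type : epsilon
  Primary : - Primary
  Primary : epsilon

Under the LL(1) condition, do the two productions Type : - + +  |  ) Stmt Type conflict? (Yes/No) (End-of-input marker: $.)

FIRST(- + +) = { - } and FIRST() Stmt Type) = { ) }.
The FIRST sets are disjoint and neither alternative is nullable — no conflict.

No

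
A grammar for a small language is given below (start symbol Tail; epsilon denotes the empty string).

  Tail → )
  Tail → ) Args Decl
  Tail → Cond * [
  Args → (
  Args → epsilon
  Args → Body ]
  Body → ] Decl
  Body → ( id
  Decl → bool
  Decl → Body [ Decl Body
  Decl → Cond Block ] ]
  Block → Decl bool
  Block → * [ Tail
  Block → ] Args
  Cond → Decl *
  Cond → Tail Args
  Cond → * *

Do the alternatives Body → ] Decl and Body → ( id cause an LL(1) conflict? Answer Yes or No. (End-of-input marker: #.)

No

FIRST(] Decl) = { ] } and FIRST(( id) = { ( }.
The FIRST sets are disjoint and neither alternative is nullable — no conflict.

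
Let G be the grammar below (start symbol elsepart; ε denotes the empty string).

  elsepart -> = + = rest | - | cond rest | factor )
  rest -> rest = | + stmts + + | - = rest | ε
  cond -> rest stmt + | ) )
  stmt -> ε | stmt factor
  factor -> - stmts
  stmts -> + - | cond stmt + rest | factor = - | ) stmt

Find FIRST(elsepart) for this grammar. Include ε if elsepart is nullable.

elsepart -> = + = rest contributes {=}.
elsepart -> - contributes {-}.
From elsepart -> cond rest: add FIRST(cond) = { ), +, -, = }.
From elsepart -> factor ): add FIRST(factor) = { - }.
Union: FIRST(elsepart) = { ), +, -, = }.

{ ), +, -, = }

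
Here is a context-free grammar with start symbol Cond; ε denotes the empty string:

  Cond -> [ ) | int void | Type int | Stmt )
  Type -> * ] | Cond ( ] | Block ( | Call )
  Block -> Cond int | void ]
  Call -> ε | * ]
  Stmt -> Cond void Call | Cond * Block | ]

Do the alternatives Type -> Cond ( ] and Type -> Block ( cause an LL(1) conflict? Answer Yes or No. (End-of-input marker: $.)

Yes

FIRST(Cond ( ]) = { ), *, [, ], int, void } and FIRST(Block () = { ), *, [, ], int, void }.
Both contain ), so the two alternatives are not disjoint — LL(1) conflict.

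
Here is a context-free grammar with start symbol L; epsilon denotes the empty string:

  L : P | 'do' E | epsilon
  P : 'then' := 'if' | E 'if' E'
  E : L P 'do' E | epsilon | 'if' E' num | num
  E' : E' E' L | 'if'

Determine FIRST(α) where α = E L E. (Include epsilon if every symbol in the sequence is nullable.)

{ 'do', 'if', 'then', num, epsilon }

Add FIRST(E)\{epsilon} = { 'do', 'if', 'then', num }; E is nullable, continue.
Add FIRST(L)\{epsilon} = { 'do', 'if', 'then', num }; L is nullable, continue.
Add FIRST(E)\{epsilon} = { 'do', 'if', 'then', num }; E is nullable, continue.
Every symbol is nullable, so include epsilon.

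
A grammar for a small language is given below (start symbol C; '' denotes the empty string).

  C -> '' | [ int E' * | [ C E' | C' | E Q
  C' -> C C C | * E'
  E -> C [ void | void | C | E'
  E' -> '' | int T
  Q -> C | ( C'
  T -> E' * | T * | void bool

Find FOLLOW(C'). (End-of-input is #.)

{ #, (, *, [, int, void }

In C -> C': C' is at the end, add FOLLOW(C) = { #, (, *, [, int, void }.
In Q -> ( C': C' is at the end, add FOLLOW(Q) = { #, (, *, [, int, void }.
Union: FOLLOW(C') = { #, (, *, [, int, void }.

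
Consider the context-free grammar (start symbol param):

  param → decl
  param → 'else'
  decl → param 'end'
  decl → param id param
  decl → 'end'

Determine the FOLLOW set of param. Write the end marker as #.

{ #, 'end', id }

param is the start symbol, so # ∈ FOLLOW(param).
In decl → param 'end': add FIRST('end') = { 'end' }.
In decl → param id param: add FIRST(id param) = { id }.
In decl → param id param: param is at the end, add FOLLOW(decl) = { #, 'end', id }.
Union: FOLLOW(param) = { #, 'end', id }.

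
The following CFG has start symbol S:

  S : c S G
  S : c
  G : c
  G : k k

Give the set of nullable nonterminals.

{ } (none)

No nonterminal has an empty production or an RHS whose symbols are all nullable.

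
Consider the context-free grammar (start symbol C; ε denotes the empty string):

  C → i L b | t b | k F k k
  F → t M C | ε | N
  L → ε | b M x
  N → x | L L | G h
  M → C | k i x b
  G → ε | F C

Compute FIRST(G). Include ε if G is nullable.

G → ε contributes ε.
From G → F C: F nullable, take FIRST(F) ∪ FIRST(C) = { b, h, i, k, t, x }.
Union: FIRST(G) = { b, h, i, k, t, x, ε }.

{ b, h, i, k, t, x, ε }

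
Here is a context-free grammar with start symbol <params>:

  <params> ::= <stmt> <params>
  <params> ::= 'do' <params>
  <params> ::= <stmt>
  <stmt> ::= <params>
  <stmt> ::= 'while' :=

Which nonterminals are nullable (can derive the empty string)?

{ } (none)

No nonterminal has an empty production or an RHS whose symbols are all nullable.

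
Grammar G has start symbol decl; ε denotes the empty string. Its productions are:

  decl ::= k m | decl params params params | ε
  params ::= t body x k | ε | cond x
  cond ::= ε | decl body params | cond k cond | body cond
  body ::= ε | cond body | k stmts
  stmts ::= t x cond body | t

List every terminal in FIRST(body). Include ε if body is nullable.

{ k, t, x, ε }

body ::= ε contributes ε.
From body ::= cond body: cond, body nullable, take FIRST(cond) ∪ FIRST(body) = { k, t, x }; also ε since the whole RHS is nullable.
body ::= k stmts contributes {k}.
Union: FIRST(body) = { k, t, x, ε }.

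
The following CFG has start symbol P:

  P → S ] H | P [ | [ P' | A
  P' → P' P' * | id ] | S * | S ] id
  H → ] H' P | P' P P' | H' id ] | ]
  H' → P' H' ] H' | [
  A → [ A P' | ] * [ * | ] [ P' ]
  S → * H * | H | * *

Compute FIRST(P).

From P → S ] H: add FIRST(S) = { *, [, ], id }.
From P → P [: add FIRST(P) = { *, [, ], id }.
P → [ P' contributes {[}.
From P → A: add FIRST(A) = { [, ] }.
Union: FIRST(P) = { *, [, ], id }.

{ *, [, ], id }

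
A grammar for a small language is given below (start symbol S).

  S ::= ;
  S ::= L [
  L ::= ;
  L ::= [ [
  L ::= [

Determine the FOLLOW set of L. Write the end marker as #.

In S ::= L [: add FIRST([) = { [ }.
Union: FOLLOW(L) = { [ }.

{ [ }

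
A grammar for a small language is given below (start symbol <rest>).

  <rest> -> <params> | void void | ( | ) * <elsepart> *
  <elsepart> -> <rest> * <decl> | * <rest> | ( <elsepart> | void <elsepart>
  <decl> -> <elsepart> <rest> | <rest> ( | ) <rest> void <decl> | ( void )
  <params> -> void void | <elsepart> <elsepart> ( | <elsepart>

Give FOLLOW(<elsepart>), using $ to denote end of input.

In <rest> -> ) * <elsepart> *: add FIRST(*) = { * }.
In <elsepart> -> ( <elsepart>: <elsepart> is at the end, add FOLLOW(<elsepart>) = { $, (, ), *, void }.
In <elsepart> -> void <elsepart>: <elsepart> is at the end, add FOLLOW(<elsepart>) = { $, (, ), *, void }.
In <decl> -> <elsepart> <rest>: add FIRST(<rest>) = { (, ), *, void }.
In <params> -> <elsepart> <elsepart> (: add FIRST(<elsepart> () = { (, ), *, void }.
In <params> -> <elsepart> <elsepart> (: add FIRST(() = { ( }.
In <params> -> <elsepart>: <elsepart> is at the end, add FOLLOW(<params>) = { $, (, ), *, void }.
Union: FOLLOW(<elsepart>) = { $, (, ), *, void }.

{ $, (, ), *, void }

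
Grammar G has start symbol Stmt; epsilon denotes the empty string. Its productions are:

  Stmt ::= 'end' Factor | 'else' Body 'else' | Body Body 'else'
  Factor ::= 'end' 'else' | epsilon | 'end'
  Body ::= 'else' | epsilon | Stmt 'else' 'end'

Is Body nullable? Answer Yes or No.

Body has an epsilon-production, so Body ⇒ epsilon.

Yes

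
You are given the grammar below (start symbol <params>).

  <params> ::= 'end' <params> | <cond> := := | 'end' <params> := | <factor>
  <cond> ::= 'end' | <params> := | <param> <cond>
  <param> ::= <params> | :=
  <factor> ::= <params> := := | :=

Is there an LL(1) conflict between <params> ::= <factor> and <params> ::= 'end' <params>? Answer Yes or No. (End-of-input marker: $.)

Yes

FIRST(<factor>) = { 'end', := } and FIRST('end' <params>) = { 'end' }.
Both contain 'end', so the two alternatives are not disjoint — LL(1) conflict.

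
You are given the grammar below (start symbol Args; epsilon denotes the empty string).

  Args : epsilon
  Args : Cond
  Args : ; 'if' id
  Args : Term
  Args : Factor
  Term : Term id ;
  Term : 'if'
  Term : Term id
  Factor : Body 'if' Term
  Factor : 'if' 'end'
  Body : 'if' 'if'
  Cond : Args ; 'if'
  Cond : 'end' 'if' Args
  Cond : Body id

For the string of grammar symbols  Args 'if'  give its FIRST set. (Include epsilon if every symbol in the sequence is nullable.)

Add FIRST(Args)\{epsilon} = { 'end', 'if', ; }; Args is nullable, continue.
'if' is a terminal; add {'if'} and stop.

{ 'end', 'if', ; }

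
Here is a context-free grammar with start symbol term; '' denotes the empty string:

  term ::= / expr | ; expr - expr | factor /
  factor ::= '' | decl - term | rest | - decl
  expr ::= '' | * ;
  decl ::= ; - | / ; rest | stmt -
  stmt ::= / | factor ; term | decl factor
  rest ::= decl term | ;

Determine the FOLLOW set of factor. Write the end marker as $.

In term ::= factor /: add FIRST(/) = { / }.
In stmt ::= factor ; term: add FIRST(; term) = { ; }.
In stmt ::= decl factor: factor is at the end, add FOLLOW(stmt) = { - }.
Union: FOLLOW(factor) = { -, /, ; }.

{ -, /, ; }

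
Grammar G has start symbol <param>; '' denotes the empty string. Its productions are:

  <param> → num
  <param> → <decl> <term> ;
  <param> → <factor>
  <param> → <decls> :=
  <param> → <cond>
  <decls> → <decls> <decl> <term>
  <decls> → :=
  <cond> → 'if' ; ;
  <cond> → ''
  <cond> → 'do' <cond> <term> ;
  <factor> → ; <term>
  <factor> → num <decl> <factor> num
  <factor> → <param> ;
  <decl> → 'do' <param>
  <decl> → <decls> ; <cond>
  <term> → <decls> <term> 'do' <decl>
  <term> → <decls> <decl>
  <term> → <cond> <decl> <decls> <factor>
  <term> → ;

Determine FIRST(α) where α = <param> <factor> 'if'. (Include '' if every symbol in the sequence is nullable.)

Add FIRST(<param>)\{''} = { 'do', 'if', :=, ;, num }; <param> is nullable, continue.
Add FIRST(<factor>) = { 'do', 'if', :=, ;, num }; <factor> is not nullable, stop.

{ 'do', 'if', :=, ;, num }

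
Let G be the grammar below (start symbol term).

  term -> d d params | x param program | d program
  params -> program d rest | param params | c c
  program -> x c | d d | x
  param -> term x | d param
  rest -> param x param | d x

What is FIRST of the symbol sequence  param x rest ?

Add FIRST(param) = { d, x }; param is not nullable, stop.

{ d, x }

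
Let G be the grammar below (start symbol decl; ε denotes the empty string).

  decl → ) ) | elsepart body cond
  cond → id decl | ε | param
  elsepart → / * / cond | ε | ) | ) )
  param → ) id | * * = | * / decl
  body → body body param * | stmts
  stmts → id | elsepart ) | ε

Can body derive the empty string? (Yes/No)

Yes

body → stmts and each of stmts is nullable, so body ⇒* ε.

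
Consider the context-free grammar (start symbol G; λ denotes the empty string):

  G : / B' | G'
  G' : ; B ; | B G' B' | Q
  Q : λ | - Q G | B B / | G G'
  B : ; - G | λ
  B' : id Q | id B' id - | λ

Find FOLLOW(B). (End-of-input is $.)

{ $, -, /, ;, id }

In G' : ; B ;: add FIRST(;) = { ; }.
In G' : B G' B': add FIRST(G' B')\{λ} = { -, /, ;, id }.
  Since G' B' is nullable, also add FOLLOW(G') = { $, -, /, ;, id }.
In Q : B B /: add FIRST(B /) = { /, ; }.
In Q : B B /: add FIRST(/) = { / }.
Union: FOLLOW(B) = { $, -, /, ;, id }.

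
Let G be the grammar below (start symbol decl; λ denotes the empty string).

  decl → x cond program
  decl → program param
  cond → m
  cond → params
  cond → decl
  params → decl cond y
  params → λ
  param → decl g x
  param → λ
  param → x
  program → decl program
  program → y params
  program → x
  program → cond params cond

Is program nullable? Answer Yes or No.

program → decl program and each of decl, program is nullable, so program ⇒* λ.

Yes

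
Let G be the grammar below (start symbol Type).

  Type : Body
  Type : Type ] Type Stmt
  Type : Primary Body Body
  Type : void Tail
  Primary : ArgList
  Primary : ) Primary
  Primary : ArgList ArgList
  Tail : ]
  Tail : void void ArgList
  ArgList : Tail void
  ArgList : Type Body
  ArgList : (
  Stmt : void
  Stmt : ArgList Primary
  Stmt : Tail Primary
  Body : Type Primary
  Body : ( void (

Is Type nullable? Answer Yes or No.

No

No nonterminal in this grammar is nullable.
No production of Type has an RHS whose symbols are all nullable, so Type is not nullable.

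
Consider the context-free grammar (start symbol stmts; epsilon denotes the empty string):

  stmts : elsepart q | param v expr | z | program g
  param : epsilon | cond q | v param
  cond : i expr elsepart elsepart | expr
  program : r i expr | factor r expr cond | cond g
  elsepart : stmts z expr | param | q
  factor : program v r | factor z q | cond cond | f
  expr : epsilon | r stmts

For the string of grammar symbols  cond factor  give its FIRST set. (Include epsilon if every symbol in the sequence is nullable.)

Add FIRST(cond)\{epsilon} = { i, r }; cond is nullable, continue.
Add FIRST(factor)\{epsilon} = { f, g, i, r, z }; factor is nullable, continue.
Every symbol is nullable, so include epsilon.

{ f, g, i, r, z, epsilon }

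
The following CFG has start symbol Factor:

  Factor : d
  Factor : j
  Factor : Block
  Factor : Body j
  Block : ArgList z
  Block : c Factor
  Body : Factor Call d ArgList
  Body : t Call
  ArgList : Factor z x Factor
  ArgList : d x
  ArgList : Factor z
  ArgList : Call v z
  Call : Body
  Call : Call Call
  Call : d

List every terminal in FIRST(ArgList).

{ c, d, j, t }

From ArgList : Factor z x Factor: add FIRST(Factor) = { c, d, j, t }.
ArgList : d x contributes {d}.
From ArgList : Factor z: add FIRST(Factor) = { c, d, j, t }.
From ArgList : Call v z: add FIRST(Call) = { c, d, j, t }.
Union: FIRST(ArgList) = { c, d, j, t }.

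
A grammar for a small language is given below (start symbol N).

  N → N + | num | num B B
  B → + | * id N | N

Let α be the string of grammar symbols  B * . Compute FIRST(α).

Add FIRST(B) = { *, +, num }; B is not nullable, stop.

{ *, +, num }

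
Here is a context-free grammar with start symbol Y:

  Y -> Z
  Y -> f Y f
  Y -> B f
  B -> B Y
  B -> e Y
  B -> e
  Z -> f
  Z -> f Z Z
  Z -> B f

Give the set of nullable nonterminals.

{ } (none)

No nonterminal has an empty production or an RHS whose symbols are all nullable.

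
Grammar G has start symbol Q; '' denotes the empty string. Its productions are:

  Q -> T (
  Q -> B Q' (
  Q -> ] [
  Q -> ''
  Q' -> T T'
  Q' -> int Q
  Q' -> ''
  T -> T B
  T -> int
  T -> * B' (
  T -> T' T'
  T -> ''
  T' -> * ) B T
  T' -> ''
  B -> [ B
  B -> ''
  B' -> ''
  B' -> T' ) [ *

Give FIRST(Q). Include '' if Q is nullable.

{ (, *, [, ], int, '' }

From Q -> T (: T nullable, take FIRST(T) ∪ {(} = { (, *, [, int }.
From Q -> B Q' (: B, Q' nullable, take FIRST(B) ∪ FIRST(Q') ∪ {(} = { (, *, [, int }.
Q -> ] [ contributes {]}.
Q -> '' contributes ''.
Union: FIRST(Q) = { (, *, [, ], int, '' }.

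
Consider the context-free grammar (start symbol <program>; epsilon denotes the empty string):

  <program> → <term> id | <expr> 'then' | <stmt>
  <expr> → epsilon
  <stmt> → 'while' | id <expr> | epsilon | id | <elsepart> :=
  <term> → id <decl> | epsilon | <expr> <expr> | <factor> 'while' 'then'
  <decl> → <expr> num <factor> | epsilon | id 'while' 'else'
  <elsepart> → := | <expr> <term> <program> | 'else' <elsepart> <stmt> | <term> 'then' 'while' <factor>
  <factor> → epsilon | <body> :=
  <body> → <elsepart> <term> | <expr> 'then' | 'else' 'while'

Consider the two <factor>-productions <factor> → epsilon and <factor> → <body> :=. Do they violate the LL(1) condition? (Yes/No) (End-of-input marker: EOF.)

Yes

FIRST(epsilon) = { epsilon } and FIRST(<body> :=) = { 'else', 'then', 'while', :=, id }.
The first alternative is nullable and FOLLOW(<factor>) = { 'else', 'then', 'while', :=, id } shares 'else' with FIRST of the second — conflict.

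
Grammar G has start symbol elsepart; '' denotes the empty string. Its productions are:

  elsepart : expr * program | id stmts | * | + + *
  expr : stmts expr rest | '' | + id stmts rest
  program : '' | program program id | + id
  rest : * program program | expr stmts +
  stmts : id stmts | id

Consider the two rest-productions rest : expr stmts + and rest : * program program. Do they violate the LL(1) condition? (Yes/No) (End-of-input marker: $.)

FIRST(expr stmts +) = { +, id } and FIRST(* program program) = { * }.
The FIRST sets are disjoint and neither alternative is nullable — no conflict.

No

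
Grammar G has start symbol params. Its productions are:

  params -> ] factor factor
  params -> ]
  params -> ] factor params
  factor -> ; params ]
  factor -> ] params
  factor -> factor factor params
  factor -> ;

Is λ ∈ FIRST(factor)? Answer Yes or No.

No nonterminal in this grammar is nullable.
No production of factor has an RHS whose symbols are all nullable, so factor is not nullable.

No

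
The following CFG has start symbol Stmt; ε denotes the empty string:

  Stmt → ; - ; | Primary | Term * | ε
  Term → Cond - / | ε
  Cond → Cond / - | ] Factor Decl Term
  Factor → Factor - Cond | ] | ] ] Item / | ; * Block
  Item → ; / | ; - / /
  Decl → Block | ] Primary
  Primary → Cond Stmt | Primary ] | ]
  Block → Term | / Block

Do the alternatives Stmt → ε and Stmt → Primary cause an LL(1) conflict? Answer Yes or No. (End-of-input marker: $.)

FIRST(ε) = { ε } and FIRST(Primary) = { ] }.
The first alternative is nullable and FOLLOW(Stmt) = { $, *, -, /, ;, ] } shares ] with FIRST of the second — conflict.

Yes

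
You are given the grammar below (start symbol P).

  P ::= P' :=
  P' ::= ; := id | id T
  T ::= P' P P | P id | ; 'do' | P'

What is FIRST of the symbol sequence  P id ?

{ ;, id }

Add FIRST(P) = { ;, id }; P is not nullable, stop.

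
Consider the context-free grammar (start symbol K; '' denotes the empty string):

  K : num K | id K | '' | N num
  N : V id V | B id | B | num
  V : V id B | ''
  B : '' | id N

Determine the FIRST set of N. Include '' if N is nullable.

From N : V id V: V nullable, take FIRST(V) ∪ {id} = { id }.
From N : B id: B nullable, take FIRST(B) ∪ {id} = { id }.
From N : B: add FIRST(B) = { id, '' } (including '' since B is nullable).
N : num contributes {num}.
Union: FIRST(N) = { id, num, '' }.

{ id, num, '' }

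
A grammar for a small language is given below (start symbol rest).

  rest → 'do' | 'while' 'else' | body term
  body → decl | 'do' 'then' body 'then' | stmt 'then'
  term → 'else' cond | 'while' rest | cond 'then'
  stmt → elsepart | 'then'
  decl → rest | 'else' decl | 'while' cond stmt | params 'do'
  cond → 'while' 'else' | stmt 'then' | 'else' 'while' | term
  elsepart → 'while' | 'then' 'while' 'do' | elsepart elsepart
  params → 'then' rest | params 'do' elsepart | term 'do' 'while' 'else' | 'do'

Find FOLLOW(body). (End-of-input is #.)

In rest → body term: add FIRST(term) = { 'else', 'then', 'while' }.
In body → 'do' 'then' body 'then': add FIRST('then') = { 'then' }.
Union: FOLLOW(body) = { 'else', 'then', 'while' }.

{ 'else', 'then', 'while' }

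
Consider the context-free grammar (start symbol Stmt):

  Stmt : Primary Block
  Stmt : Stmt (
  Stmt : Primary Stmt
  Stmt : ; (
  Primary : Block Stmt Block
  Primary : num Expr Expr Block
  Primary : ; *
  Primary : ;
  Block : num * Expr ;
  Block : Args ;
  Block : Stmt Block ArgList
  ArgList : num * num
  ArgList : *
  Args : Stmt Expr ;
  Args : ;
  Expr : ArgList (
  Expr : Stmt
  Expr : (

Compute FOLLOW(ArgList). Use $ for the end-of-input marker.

In Block : Stmt Block ArgList: ArgList is at the end, add FOLLOW(Block) = { $, (, *, ;, num }.
In Expr : ArgList (: add FIRST(() = { ( }.
Union: FOLLOW(ArgList) = { $, (, *, ;, num }.

{ $, (, *, ;, num }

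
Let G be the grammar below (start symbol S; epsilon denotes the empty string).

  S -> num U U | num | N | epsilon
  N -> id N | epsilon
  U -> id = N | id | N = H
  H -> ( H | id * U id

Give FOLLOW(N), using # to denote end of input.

In S -> N: N is at the end, add FOLLOW(S) = { # }.
In N -> id N: N is at the end, add FOLLOW(N) = { #, =, id }.
In U -> id = N: N is at the end, add FOLLOW(U) = { #, =, id }.
In U -> N = H: add FIRST(= H) = { = }.
Union: FOLLOW(N) = { #, =, id }.

{ #, =, id }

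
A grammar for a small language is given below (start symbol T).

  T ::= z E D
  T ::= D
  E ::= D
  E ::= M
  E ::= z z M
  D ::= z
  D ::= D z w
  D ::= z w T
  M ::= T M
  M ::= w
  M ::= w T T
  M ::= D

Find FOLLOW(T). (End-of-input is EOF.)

{ EOF, w, z }

T is the start symbol, so EOF ∈ FOLLOW(T).
In D ::= z w T: T is at the end, add FOLLOW(D) = { EOF, w, z }.
In M ::= T M: add FIRST(M) = { w, z }.
In M ::= w T T: add FIRST(T) = { z }.
In M ::= w T T: T is at the end, add FOLLOW(M) = { z }.
Union: FOLLOW(T) = { EOF, w, z }.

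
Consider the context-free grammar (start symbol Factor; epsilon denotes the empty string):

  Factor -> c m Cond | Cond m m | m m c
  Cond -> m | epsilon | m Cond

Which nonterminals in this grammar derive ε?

Directly nullable (have an epsilon-production): Cond.
No other nonterminal has a production whose RHS symbols are all nullable.

{ Cond }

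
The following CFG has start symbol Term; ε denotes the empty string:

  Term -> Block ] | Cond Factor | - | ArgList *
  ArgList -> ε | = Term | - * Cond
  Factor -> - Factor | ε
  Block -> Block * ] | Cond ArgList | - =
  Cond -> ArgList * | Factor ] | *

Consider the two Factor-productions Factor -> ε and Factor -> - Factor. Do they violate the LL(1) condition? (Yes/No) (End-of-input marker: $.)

No

FIRST(ε) = { ε } and FIRST(- Factor) = { - }.
The first is nullable but FOLLOW(Factor) = { $, *, ] } is disjoint from FIRST of the second.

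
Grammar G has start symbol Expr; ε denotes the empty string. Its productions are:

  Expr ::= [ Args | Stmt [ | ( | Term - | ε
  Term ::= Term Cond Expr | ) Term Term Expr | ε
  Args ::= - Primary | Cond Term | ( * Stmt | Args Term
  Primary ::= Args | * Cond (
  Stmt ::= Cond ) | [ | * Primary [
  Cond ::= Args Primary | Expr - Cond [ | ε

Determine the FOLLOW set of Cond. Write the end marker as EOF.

{ EOF, (, ), *, -, [ }

In Term ::= Term Cond Expr: add FIRST(Expr)\{ε} = { (, ), *, -, [ }.
  Since Expr is nullable, also add FOLLOW(Term) = { EOF, (, ), *, -, [ }.
In Args ::= Cond Term: add FIRST(Term)\{ε} = { (, ), *, -, [ }.
  Since Term is nullable, also add FOLLOW(Args) = { EOF, (, ), *, -, [ }.
In Primary ::= * Cond (: add FIRST(() = { ( }.
In Stmt ::= Cond ): add FIRST()) = { ) }.
In Cond ::= Expr - Cond [: add FIRST([) = { [ }.
Union: FOLLOW(Cond) = { EOF, (, ), *, -, [ }.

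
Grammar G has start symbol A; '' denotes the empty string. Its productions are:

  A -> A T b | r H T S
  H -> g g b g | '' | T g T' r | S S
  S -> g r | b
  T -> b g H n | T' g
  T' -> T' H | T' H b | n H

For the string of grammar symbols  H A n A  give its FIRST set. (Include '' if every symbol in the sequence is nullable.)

Add FIRST(H)\{''} = { b, g, n }; H is nullable, continue.
Add FIRST(A) = { r }; A is not nullable, stop.

{ b, g, n, r }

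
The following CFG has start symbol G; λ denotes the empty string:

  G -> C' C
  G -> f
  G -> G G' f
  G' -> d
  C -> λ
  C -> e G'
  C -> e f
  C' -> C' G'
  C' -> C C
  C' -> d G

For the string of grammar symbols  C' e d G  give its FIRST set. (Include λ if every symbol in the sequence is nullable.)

{ d, e }

Add FIRST(C')\{λ} = { d, e }; C' is nullable, continue.
e is a terminal; add {e} and stop.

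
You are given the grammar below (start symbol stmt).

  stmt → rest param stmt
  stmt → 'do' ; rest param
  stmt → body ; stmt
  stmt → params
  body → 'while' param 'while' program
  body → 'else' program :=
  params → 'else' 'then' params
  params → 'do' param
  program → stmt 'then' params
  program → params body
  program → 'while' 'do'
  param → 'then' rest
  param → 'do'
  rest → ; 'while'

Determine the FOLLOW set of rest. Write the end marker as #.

In stmt → rest param stmt: add FIRST(param stmt) = { 'do', 'then' }.
In stmt → 'do' ; rest param: add FIRST(param) = { 'do', 'then' }.
In param → 'then' rest: rest is at the end, add FOLLOW(param) = { #, 'do', 'else', 'then', 'while', :=, ; }.
Union: FOLLOW(rest) = { #, 'do', 'else', 'then', 'while', :=, ; }.

{ #, 'do', 'else', 'then', 'while', :=, ; }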